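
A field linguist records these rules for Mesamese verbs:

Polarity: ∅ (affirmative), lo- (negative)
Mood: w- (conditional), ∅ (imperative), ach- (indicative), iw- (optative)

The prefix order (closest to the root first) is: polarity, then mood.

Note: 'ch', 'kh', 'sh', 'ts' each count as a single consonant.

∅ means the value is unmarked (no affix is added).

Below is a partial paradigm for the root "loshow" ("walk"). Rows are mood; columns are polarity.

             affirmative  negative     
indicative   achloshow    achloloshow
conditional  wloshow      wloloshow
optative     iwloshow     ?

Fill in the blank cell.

Attach polarity negative lo- → loloshow.
Attach mood optative iw- → iwloloshow.

iwloloshow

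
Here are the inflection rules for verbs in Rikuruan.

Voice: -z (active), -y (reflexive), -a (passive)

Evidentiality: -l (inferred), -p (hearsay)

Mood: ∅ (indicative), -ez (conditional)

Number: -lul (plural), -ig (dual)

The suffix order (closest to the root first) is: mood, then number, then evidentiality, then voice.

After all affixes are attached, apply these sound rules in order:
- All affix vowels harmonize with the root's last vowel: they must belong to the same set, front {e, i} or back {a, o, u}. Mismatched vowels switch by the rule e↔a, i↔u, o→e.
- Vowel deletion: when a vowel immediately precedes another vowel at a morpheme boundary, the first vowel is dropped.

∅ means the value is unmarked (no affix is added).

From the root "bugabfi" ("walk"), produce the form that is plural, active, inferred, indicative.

bugabfilillz

mood = indicative: zero marking, form stays bugabfi.
Attach number plural -lul → bugabfilul.
Attach evidentiality inferred -l → bugabfilull.
Attach voice active -z → bugabfilullz.
Apply vowel harmony: bugabfilullz → bugabfilillz.
Vowel deletion: no change.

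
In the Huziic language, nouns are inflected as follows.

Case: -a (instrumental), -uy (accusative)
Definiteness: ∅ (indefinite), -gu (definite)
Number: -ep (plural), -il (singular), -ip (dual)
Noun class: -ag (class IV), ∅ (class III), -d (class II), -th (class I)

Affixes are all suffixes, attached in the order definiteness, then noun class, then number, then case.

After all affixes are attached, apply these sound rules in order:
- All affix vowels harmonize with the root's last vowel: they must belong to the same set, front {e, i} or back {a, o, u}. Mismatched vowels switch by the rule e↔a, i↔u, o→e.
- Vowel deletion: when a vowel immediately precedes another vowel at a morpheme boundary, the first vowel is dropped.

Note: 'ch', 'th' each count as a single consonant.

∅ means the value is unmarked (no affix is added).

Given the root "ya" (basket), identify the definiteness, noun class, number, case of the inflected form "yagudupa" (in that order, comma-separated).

definite, class II, dual, instrumental

Segment: ya-gu-d-ip-a.
definiteness: -gu → definite.
noun class: -d → class II.
number: -ip → dual.
case: -a → instrumental.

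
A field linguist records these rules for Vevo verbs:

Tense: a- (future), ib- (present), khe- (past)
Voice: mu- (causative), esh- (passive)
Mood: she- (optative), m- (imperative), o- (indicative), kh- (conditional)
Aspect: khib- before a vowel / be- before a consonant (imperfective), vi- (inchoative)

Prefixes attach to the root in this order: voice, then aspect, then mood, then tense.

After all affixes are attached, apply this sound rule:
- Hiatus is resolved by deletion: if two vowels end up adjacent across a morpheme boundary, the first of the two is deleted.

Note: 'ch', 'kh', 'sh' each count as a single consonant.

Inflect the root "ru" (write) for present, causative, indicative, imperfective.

ibobemuru

Attach voice causative mu- → muru.
Attach aspect imperfective be- (before consonant 'm') → bemuru.
Attach mood indicative o- → obemuru.
Attach tense present ib- → ibobemuru.
Vowel deletion: no change.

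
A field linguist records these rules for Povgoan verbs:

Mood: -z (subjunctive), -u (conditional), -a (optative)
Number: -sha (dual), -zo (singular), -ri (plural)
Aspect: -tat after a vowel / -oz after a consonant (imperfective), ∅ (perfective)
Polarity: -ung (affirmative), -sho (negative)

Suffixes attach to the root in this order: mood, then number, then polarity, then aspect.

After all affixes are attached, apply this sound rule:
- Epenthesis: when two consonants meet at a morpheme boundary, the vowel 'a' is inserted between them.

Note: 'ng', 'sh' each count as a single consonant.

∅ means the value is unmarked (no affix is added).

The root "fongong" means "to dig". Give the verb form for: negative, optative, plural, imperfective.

Attach mood optative -a → fongonga.
Attach number plural -ri → fongongari.
Attach polarity negative -sho → fongongarisho.
Attach aspect imperfective -tat (after vowel 'o') → fongongarishotat.
Epenthesis: no change.

fongongarishotat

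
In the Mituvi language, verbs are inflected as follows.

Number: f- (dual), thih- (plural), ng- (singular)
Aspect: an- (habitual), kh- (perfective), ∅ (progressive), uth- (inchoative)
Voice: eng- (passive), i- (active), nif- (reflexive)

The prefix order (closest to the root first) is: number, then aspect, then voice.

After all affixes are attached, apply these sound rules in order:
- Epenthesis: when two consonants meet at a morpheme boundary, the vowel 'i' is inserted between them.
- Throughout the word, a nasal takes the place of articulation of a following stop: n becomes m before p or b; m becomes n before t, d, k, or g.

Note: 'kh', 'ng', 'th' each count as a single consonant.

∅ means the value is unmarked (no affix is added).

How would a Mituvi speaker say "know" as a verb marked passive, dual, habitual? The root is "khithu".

enganifikhithu

Attach number dual f- → fkhithu.
Attach aspect habitual an- → anfkhithu.
Attach voice passive eng- → enganfkhithu.
Apply epenthesis: enganfkhithu → enganifikhithu.
Nasal assimilation: no change.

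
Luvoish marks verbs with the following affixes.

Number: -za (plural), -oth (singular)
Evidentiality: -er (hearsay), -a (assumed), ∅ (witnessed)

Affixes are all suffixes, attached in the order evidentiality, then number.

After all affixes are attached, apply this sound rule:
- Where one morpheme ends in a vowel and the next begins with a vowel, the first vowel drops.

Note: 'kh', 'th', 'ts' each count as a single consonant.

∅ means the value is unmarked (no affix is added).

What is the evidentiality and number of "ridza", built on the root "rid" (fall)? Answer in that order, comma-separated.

Segment: rid-za.
evidentiality: ∅ → witnessed.
number: -za → plural.

witnessed, plural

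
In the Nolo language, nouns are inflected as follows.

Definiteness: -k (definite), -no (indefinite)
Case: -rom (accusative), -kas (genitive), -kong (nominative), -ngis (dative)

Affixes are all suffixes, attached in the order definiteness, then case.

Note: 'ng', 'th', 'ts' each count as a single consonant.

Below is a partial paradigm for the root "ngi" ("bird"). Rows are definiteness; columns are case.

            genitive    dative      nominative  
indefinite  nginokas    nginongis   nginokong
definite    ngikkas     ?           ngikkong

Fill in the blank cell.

ngikngis

Attach definiteness definite -k → ngik.
Attach case dative -ngis → ngikngis.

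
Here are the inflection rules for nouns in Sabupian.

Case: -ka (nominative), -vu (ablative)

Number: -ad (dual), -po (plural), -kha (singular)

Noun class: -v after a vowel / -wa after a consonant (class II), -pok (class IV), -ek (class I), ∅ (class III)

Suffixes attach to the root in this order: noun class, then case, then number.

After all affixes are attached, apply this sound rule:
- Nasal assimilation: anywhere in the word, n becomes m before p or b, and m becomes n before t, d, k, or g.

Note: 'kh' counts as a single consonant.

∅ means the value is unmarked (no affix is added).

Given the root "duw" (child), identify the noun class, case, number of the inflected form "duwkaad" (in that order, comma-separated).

Segment: duw-ka-ad.
noun class: ∅ → class III.
case: -ka → nominative.
number: -ad → dual.

class III, nominative, dual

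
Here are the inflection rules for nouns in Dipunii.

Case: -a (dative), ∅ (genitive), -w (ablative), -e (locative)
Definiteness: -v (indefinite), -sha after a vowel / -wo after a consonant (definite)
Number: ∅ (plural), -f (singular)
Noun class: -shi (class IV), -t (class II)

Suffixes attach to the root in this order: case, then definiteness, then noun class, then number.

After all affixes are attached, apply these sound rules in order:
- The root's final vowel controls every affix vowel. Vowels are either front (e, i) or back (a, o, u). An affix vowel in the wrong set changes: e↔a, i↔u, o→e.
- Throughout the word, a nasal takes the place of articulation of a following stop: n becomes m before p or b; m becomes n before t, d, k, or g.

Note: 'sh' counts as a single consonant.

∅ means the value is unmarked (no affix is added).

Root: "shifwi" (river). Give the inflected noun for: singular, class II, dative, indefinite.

Attach case dative -a → shifwia.
Attach definiteness indefinite -v → shifwiav.
Attach noun class class II -t → shifwiavt.
Attach number singular -f → shifwiavtf.
Apply vowel harmony: shifwiavtf → shifwievtf.
Nasal assimilation: no change.

shifwievtf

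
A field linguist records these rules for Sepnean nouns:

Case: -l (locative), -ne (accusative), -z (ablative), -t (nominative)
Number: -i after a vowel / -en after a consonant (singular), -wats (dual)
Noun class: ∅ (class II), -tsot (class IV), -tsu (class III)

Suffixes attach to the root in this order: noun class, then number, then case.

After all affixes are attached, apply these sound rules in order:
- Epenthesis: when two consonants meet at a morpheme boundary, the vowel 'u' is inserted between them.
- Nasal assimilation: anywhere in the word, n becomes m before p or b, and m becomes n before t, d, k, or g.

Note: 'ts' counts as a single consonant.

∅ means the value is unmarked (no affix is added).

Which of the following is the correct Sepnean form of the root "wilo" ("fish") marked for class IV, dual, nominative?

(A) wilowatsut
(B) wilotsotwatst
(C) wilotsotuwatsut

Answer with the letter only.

Attach noun class class IV -tsot → wilotsot.
Attach number dual -wats → wilotsotwats.
Attach case nominative -t → wilotsotwatst.
Apply epenthesis: wilotsotwatst → wilotsotuwatsut.
Nasal assimilation: no change.
So the correct form is wilotsotuwatsut, option (C).
(A) wilowatsut is wrong: it uses class II instead of class IV for noun class.
(B) wilotsotwatst is wrong: it fails to apply the sound rule(s).

C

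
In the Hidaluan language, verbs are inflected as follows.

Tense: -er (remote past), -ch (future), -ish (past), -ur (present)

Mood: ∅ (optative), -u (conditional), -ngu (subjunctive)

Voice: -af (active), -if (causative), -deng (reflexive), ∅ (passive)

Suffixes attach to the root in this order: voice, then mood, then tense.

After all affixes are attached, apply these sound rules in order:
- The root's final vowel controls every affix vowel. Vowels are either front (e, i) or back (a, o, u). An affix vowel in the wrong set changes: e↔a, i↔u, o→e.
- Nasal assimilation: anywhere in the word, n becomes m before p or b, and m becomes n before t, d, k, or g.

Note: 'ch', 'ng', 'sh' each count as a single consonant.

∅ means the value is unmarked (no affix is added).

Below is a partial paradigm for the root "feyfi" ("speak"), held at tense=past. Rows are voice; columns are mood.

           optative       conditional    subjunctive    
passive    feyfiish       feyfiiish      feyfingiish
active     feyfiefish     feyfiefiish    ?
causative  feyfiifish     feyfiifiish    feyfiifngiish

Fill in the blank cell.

feyfiefngiish

Attach voice active -af → feyfiaf.
Attach mood subjunctive -ngu → feyfiafngu.
Attach tense past -ish → feyfiafnguish.
Apply vowel harmony: feyfiafnguish → feyfiefngiish.
Nasal assimilation: no change.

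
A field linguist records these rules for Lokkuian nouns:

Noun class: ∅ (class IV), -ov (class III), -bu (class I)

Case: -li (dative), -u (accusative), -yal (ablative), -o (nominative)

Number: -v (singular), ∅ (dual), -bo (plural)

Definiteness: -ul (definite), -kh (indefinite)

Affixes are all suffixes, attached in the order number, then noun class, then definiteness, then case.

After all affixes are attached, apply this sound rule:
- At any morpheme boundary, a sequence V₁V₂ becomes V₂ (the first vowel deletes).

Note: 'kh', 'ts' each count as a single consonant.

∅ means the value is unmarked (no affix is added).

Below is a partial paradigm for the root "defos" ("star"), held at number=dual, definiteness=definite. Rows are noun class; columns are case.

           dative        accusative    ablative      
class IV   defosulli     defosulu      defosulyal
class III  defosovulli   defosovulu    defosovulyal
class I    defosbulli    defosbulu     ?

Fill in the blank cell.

defosbulyal

number = dual: zero marking, form stays defos.
Attach noun class class I -bu → defosbu.
Attach definiteness definite -ul → defosbuul.
Attach case ablative -yal → defosbuulyal.
Apply vowel deletion: defosbuulyal → defosbulyal.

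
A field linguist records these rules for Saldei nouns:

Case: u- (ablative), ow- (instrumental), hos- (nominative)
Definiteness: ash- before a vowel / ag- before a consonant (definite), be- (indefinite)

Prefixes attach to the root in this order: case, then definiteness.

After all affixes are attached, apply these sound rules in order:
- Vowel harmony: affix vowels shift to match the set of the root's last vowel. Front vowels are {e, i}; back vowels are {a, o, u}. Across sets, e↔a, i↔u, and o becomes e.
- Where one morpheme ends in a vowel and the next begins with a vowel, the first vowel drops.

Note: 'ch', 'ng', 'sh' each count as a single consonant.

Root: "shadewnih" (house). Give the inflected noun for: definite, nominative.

Attach case nominative hos- → hosshadewnih.
Attach definiteness definite ag- (before consonant 'h') → aghosshadewnih.
Apply vowel harmony: aghosshadewnih → eghesshadewnih.
Vowel deletion: no change.

eghesshadewnih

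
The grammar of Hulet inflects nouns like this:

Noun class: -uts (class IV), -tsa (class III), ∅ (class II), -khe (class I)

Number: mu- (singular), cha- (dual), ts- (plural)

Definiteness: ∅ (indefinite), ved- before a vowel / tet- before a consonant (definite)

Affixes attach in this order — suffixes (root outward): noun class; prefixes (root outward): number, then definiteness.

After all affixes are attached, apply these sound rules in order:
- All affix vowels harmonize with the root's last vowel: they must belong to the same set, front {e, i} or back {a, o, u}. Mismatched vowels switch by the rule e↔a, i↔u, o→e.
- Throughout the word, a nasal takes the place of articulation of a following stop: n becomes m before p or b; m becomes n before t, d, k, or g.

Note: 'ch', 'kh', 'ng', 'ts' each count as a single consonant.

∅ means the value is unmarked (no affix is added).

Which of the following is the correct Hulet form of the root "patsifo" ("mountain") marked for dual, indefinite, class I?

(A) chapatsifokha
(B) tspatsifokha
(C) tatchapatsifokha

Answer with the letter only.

A

Attach number dual cha- → chapatsifo.
definiteness = indefinite: zero marking, form stays chapatsifo.
Attach noun class class I -khe → chapatsifokhe.
Apply vowel harmony: chapatsifokhe → chapatsifokha.
Nasal assimilation: no change.
So the correct form is chapatsifokha, option (A).
(B) tspatsifokha is wrong: it uses plural instead of dual for number.
(C) tatchapatsifokha is wrong: it uses definite instead of indefinite for definiteness.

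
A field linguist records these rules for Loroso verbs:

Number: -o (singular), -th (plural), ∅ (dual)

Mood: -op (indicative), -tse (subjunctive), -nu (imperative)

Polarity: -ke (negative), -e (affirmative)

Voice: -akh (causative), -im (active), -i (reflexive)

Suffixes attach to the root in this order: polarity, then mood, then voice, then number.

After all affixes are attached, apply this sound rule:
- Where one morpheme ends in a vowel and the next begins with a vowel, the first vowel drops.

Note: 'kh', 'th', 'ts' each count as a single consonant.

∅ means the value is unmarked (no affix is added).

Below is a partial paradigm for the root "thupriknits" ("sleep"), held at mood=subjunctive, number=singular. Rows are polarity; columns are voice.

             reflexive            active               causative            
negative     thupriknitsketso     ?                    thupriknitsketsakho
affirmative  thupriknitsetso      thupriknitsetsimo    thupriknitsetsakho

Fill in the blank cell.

Attach polarity negative -ke → thupriknitske.
Attach mood subjunctive -tse → thupriknitsketse.
Attach voice active -im → thupriknitsketseim.
Attach number singular -o → thupriknitsketseimo.
Apply vowel deletion: thupriknitsketseimo → thupriknitsketsimo.

thupriknitsketsimo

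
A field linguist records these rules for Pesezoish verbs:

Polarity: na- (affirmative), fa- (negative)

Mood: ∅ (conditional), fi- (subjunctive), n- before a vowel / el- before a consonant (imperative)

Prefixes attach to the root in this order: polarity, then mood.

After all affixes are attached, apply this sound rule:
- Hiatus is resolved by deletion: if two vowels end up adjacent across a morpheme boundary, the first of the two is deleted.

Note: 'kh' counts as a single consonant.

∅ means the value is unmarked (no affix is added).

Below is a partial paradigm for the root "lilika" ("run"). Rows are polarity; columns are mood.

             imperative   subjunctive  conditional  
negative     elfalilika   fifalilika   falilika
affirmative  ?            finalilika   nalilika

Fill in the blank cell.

elnalilika

Attach polarity affirmative na- → nalilika.
Attach mood imperative el- (before consonant 'n') → elnalilika.
Vowel deletion: no change.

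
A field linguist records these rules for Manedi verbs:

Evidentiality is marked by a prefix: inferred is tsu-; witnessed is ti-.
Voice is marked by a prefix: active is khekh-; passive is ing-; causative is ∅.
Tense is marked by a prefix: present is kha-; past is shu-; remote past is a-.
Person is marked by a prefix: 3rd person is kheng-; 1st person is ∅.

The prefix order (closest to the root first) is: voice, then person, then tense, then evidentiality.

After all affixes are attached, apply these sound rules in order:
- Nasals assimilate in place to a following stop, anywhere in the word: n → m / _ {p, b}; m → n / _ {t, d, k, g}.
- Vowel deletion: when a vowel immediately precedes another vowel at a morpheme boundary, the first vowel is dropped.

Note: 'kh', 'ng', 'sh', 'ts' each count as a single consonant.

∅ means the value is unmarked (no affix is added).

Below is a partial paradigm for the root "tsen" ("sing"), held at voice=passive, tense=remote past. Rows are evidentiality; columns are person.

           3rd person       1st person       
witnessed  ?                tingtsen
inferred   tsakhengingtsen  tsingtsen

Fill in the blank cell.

takhengingtsen

Attach voice passive ing- → ingtsen.
Attach person 3rd person kheng- → khengingtsen.
Attach tense remote past a- → akhengingtsen.
Attach evidentiality witnessed ti- → tiakhengingtsen.
Nasal assimilation: no change.
Apply vowel deletion: tiakhengingtsen → takhengingtsen.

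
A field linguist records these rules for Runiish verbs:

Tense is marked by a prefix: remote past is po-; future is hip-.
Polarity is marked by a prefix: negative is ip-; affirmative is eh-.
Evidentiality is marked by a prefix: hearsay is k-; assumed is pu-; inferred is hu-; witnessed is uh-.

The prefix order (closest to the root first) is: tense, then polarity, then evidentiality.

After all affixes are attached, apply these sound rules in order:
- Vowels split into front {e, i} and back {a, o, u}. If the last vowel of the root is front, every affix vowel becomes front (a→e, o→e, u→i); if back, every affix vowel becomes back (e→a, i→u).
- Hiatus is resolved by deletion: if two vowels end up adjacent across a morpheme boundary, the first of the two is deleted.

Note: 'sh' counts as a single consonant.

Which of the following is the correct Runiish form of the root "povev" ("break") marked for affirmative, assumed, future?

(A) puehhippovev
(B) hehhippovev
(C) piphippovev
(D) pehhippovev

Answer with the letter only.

Attach tense future hip- → hippovev.
Attach polarity affirmative eh- → ehhippovev.
Attach evidentiality assumed pu- → puehhippovev.
Apply vowel harmony: puehhippovev → piehhippovev.
Apply vowel deletion: piehhippovev → pehhippovev.
So the correct form is pehhippovev, option (D).
(C) piphippovev is wrong: it uses negative instead of affirmative for polarity.
(A) puehhippovev is wrong: it fails to apply the sound rule(s).
(B) hehhippovev is wrong: it uses inferred instead of assumed for evidentiality.

D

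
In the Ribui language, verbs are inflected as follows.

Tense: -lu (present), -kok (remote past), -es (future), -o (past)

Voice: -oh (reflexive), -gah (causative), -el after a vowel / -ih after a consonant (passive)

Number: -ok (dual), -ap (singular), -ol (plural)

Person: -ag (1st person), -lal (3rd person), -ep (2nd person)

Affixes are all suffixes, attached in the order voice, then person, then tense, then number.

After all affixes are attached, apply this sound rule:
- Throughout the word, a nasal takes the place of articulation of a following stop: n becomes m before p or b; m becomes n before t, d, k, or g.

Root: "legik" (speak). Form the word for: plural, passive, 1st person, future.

legikihagesol

Attach voice passive -ih (after consonant 'k') → legikih.
Attach person 1st person -ag → legikihag.
Attach tense future -es → legikihages.
Attach number plural -ol → legikihagesol.
Nasal assimilation: no change.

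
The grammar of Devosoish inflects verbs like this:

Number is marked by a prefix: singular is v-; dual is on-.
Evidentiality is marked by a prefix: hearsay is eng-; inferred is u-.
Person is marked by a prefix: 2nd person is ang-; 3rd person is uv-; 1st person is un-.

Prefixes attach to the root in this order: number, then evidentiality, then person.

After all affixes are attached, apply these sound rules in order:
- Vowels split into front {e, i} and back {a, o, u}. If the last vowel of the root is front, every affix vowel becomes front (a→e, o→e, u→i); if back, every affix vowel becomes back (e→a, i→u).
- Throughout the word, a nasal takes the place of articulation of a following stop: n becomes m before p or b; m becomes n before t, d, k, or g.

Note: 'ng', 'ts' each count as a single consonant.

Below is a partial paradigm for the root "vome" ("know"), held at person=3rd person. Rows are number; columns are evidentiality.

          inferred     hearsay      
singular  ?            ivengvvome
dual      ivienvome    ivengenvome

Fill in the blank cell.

Attach number singular v- → vvome.
Attach evidentiality inferred u- → uvvome.
Attach person 3rd person uv- → uvuvvome.
Apply vowel harmony: uvuvvome → ivivvome.
Nasal assimilation: no change.

ivivvome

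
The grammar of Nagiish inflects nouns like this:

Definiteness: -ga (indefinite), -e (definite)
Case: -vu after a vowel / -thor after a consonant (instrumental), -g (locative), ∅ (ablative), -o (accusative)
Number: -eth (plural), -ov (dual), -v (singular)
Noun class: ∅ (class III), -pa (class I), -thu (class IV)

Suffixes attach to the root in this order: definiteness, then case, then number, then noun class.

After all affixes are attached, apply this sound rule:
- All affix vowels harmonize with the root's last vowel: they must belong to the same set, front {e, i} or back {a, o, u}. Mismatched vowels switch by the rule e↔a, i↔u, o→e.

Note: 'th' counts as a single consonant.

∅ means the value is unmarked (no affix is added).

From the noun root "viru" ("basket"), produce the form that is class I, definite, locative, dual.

Attach definiteness definite -e → virue.
Attach case locative -g → virueg.
Attach number dual -ov → viruegov.
Attach noun class class I -pa → viruegovpa.
Apply vowel harmony: viruegovpa → viruagovpa.

viruagovpa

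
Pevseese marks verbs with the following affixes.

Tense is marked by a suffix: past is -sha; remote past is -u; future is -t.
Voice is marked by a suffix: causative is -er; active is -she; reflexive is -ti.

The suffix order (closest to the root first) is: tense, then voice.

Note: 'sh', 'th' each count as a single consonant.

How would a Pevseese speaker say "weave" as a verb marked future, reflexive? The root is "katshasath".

Attach tense future -t → katshasatht.
Attach voice reflexive -ti → katshasathtti.

katshasathtti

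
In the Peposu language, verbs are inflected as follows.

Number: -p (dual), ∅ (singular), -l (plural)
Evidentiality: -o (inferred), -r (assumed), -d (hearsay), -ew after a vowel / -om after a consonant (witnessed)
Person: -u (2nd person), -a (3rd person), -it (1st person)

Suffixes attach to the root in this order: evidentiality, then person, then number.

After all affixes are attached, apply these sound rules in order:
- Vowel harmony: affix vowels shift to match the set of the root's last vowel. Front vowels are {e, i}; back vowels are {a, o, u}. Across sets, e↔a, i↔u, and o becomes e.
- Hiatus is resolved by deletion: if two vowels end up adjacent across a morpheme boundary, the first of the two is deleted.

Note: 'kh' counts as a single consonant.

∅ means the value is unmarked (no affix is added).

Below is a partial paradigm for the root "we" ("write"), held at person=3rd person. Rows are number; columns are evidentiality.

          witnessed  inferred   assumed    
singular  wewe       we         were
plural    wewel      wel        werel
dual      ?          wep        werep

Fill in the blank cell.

wewep

Attach evidentiality witnessed -ew (after vowel 'e') → weew.
Attach person 3rd person -a → weewa.
Attach number dual -p → weewap.
Apply vowel harmony: weewap → weewep.
Apply vowel deletion: weewep → wewep.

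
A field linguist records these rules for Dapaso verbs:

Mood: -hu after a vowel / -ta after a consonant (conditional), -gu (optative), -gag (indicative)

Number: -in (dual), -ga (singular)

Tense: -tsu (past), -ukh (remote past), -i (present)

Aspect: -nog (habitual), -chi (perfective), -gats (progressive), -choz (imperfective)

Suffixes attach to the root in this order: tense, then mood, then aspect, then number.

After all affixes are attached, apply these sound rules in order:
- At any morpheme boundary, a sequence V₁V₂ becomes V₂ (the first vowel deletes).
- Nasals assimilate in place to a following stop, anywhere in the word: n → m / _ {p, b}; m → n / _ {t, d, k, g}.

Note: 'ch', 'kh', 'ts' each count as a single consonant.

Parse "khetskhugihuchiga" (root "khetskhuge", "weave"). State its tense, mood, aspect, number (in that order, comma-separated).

present, conditional, perfective, singular

Segment: khetskhuge-i-hu-chi-ga.
tense: -i → present.
mood: -hu/ta → conditional.
aspect: -chi → perfective.
number: -ga → singular.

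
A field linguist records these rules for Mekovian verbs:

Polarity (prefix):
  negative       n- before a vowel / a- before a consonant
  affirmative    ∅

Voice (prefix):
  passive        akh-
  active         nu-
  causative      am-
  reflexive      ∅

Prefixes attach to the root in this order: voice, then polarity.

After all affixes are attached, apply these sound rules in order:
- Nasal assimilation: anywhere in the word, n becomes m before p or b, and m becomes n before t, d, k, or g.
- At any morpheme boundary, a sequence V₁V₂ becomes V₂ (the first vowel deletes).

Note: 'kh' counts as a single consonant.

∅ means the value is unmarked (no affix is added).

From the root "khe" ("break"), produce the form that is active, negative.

Attach voice active nu- → nukhe.
Attach polarity negative a- (before consonant 'n') → anukhe.
Nasal assimilation: no change.
Vowel deletion: no change.

anukhe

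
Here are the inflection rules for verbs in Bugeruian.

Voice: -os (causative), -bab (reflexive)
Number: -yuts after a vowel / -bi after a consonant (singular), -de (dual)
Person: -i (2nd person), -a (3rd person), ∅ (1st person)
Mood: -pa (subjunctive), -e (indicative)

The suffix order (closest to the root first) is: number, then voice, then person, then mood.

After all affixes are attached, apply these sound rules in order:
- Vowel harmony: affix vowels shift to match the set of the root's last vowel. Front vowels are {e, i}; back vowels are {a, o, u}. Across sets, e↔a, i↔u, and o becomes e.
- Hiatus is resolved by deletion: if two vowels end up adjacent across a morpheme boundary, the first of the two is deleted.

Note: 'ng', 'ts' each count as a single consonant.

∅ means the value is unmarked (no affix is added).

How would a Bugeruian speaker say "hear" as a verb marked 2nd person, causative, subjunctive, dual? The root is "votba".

Attach number dual -de → votbade.
Attach voice causative -os → votbadeos.
Attach person 2nd person -i → votbadeosi.
Attach mood subjunctive -pa → votbadeosipa.
Apply vowel harmony: votbadeosipa → votbadaosupa.
Apply vowel deletion: votbadaosupa → votbadosupa.

votbadosupa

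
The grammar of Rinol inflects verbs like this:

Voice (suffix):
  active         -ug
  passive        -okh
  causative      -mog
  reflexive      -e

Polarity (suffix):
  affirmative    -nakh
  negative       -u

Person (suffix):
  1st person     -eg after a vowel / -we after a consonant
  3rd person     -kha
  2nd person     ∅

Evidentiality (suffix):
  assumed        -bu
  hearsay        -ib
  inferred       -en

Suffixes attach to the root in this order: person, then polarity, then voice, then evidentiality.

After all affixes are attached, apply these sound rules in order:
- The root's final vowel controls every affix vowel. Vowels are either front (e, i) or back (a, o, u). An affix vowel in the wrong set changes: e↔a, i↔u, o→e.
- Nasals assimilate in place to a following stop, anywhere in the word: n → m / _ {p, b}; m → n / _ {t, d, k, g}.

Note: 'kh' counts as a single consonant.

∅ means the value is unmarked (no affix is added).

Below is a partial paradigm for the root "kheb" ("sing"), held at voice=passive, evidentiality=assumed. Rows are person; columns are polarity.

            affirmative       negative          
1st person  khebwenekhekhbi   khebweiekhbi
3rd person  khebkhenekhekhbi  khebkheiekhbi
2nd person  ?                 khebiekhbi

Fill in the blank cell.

person = 2nd person: zero marking, form stays kheb.
Attach polarity affirmative -nakh → khebnakh.
Attach voice passive -okh → khebnakhokh.
Attach evidentiality assumed -bu → khebnakhokhbu.
Apply vowel harmony: khebnakhokhbu → khebnekhekhbi.
Nasal assimilation: no change.

khebnekhekhbi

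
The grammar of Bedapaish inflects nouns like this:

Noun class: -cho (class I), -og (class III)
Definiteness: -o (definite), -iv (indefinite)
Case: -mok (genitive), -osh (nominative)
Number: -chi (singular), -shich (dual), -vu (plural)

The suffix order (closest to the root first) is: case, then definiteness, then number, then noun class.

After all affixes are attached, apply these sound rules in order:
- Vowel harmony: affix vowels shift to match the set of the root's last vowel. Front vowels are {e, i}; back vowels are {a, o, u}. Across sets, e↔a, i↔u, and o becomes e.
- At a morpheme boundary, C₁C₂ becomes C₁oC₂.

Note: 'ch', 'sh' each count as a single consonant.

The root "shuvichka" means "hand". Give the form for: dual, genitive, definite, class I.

Attach case genitive -mok → shuvichkamok.
Attach definiteness definite -o → shuvichkamoko.
Attach number dual -shich → shuvichkamokoshich.
Attach noun class class I -cho → shuvichkamokoshichcho.
Apply vowel harmony: shuvichkamokoshichcho → shuvichkamokoshuchcho.
Apply epenthesis: shuvichkamokoshuchcho → shuvichkamokoshuchocho.

shuvichkamokoshuchocho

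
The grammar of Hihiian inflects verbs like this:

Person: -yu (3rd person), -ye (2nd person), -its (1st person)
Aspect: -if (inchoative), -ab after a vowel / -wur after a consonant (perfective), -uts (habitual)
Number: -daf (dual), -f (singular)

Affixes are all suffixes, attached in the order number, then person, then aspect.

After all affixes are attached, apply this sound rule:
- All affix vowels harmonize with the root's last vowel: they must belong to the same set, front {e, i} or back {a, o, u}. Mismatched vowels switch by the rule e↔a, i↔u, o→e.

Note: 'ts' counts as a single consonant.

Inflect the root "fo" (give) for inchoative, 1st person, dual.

fodafutsuf

Attach number dual -daf → fodaf.
Attach person 1st person -its → fodafits.
Attach aspect inchoative -if → fodafitsif.
Apply vowel harmony: fodafitsif → fodafutsuf.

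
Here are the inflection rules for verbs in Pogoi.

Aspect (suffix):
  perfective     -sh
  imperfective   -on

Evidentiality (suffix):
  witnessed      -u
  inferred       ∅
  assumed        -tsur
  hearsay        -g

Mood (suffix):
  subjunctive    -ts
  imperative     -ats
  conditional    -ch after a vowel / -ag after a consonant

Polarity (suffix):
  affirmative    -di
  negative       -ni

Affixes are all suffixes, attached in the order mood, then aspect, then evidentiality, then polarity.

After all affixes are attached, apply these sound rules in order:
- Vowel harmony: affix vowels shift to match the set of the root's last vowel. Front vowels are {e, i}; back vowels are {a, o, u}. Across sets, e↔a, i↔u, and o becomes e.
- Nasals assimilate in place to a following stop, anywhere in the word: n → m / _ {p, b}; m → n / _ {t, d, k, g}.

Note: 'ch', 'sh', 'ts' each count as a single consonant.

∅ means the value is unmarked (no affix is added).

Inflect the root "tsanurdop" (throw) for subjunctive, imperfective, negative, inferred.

Attach mood subjunctive -ts → tsanurdopts.
Attach aspect imperfective -on → tsanurdoptson.
evidentiality = inferred: zero marking, form stays tsanurdoptson.
Attach polarity negative -ni → tsanurdoptsonni.
Apply vowel harmony: tsanurdoptsonni → tsanurdoptsonnu.
Nasal assimilation: no change.

tsanurdoptsonnu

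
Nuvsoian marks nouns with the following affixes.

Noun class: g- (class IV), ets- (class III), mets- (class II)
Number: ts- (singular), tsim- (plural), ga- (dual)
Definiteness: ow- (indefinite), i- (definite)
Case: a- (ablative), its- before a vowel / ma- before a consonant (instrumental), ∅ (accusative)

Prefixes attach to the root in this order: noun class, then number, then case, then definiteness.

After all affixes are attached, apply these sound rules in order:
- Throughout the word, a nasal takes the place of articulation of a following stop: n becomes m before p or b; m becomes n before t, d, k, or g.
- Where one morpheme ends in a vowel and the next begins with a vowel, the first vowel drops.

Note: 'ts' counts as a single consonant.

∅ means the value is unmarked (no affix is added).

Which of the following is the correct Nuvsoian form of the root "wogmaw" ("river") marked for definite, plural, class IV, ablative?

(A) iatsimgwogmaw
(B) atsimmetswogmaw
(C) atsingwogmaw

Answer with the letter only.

Attach noun class class IV g- → gwogmaw.
Attach number plural tsim- → tsimgwogmaw.
Attach case ablative a- → atsimgwogmaw.
Attach definiteness definite i- → iatsimgwogmaw.
Apply nasal assimilation: iatsimgwogmaw → iatsingwogmaw.
Apply vowel deletion: iatsingwogmaw → atsingwogmaw.
So the correct form is atsingwogmaw, option (C).
(B) atsimmetswogmaw is wrong: it uses class II instead of class IV for noun class.
(A) iatsimgwogmaw is wrong: it fails to apply the sound rule(s).

C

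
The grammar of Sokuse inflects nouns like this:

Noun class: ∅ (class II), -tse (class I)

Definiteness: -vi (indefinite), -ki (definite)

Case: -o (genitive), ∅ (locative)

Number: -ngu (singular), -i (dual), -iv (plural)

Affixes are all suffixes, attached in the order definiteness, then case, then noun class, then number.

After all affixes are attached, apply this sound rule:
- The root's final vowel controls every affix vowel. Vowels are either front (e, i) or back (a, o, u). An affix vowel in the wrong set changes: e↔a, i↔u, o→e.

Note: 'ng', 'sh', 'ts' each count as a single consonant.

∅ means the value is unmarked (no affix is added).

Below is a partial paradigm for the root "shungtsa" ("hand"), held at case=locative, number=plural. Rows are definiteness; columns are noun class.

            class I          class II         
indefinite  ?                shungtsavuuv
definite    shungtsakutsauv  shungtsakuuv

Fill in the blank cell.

shungtsavutsauv

Attach definiteness indefinite -vi → shungtsavi.
case = locative: zero marking, form stays shungtsavi.
Attach noun class class I -tse → shungtsavitse.
Attach number plural -iv → shungtsavitseiv.
Apply vowel harmony: shungtsavitseiv → shungtsavutsauv.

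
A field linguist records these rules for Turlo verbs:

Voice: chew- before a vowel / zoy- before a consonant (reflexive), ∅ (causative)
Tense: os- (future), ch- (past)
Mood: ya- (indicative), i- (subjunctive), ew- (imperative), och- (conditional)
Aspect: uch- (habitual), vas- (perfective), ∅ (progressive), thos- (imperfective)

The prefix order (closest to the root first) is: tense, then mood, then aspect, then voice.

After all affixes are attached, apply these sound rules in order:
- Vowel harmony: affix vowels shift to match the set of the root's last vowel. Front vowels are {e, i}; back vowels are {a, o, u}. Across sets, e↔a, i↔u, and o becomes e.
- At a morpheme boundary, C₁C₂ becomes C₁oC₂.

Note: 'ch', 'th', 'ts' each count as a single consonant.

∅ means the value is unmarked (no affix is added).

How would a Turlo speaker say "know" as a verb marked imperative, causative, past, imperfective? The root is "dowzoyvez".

thesewochodowzoyvez

Attach tense past ch- → chdowzoyvez.
Attach mood imperative ew- → ewchdowzoyvez.
Attach aspect imperfective thos- → thosewchdowzoyvez.
voice = causative: zero marking, form stays thosewchdowzoyvez.
Apply vowel harmony: thosewchdowzoyvez → thesewchdowzoyvez.
Apply epenthesis: thesewchdowzoyvez → thesewochodowzoyvez.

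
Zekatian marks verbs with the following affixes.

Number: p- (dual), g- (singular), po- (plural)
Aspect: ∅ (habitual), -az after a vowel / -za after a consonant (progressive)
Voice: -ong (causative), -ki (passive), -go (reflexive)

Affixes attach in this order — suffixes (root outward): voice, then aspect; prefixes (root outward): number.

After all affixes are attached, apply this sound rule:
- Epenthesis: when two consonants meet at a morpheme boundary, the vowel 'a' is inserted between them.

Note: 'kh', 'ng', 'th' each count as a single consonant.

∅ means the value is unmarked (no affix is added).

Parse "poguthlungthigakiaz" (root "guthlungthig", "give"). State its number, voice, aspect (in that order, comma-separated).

Segment: po-guthlungthig-ki-az.
number: po- → plural.
voice: -ki → passive.
aspect: -az/za → progressive.

plural, passive, progressive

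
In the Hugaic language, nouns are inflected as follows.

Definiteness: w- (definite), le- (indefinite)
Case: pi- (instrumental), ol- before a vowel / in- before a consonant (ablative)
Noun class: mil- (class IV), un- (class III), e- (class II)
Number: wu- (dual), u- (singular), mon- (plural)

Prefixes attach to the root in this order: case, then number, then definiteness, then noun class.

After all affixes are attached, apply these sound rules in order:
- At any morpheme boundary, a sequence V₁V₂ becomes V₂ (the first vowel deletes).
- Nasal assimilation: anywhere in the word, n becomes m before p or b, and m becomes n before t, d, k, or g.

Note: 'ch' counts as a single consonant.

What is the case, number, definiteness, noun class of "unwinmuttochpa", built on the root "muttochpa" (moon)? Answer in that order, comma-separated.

ablative, singular, definite, class III

Segment: un-w-u-in-muttochpa.
case: ol/in- → ablative.
number: u- → singular.
definiteness: w- → definite.
noun class: un- → class III.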